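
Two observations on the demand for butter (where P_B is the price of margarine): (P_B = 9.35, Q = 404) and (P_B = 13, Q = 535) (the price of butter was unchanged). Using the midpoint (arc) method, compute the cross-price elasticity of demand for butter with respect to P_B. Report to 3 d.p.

ΔQ_A = 535 − 404 = 131; ΔP_B = 13 − 9.35 = 3.65.
Midpoints: Q̄_A = 469.5, P̄_B = 11.18.
ε = (ΔQ_A/Q̄_A)/(ΔP_B/P̄_B) = (131/469.5)/(3.65/11.18) ≈ 0.854.

0.854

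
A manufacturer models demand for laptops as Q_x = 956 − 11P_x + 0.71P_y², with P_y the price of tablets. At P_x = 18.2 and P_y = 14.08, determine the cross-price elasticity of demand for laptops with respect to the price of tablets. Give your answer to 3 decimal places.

At P_x = 18.2 and P_y = 14.08: Q_x = 896.555.
∂Q_x/∂P_y = 1.42P_y = 1.42(14.08) = 19.9936.
ε = (∂Q_x/∂P_y)(P_y/Q_x) = 19.9936 × (14.08/896.555) ≈ 0.314.
ε > 0: substitutes.

0.314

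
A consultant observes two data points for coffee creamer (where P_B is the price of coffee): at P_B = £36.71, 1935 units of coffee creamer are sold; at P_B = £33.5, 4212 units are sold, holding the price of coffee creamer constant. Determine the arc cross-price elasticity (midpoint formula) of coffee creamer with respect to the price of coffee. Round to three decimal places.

ΔQ_A = 4212 − 1935 = 2277; ΔP_B = 33.5 − 36.71 = -3.21.
Midpoints: Q̄_A = 3073.5, P̄_B = 35.11.
ε = (ΔQ_A/Q̄_A)/(ΔP_B/P̄_B) = (2277/3073.5)/(-3.21/35.11) ≈ -8.102.

-8.102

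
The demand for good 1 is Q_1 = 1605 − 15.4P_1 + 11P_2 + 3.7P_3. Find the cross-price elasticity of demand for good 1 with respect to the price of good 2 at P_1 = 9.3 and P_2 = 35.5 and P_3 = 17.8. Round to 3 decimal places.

At P_1 = 9.3 and P_2 = 35.5 and P_3 = 17.8: Q_1 = 1918.14.
∂Q_1/∂P_2 = 11.
ε = (∂Q_1/∂P_2)(P_2/Q_1) = 11 × (35.5/1918.14) ≈ 0.204.
Since ε > 0, good 1 and good 2 are substitutes.

0.204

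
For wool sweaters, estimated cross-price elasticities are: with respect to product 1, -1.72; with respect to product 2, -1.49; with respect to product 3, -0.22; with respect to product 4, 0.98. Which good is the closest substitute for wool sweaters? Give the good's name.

Substitutes have ε > 0. Among the positive values, 0.98 (product 4) is largest.

product 4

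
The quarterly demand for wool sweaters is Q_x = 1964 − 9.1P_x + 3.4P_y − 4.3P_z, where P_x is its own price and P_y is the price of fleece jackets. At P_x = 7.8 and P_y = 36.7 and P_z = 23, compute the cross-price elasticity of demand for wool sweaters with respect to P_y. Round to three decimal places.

0.065

At P_x = 7.8 and P_y = 36.7 and P_z = 23: Q_x = 1918.9.
∂Q_x/∂P_y = 3.4.
ε = (∂Q_x/∂P_y)(P_y/Q_x) = 3.4 × (36.7/1918.9) ≈ 0.065.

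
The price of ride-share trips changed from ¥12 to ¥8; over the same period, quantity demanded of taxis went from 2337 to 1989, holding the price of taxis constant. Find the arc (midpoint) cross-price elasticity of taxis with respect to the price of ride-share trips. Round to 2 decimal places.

ΔQ_A = 1989 − 2337 = -348; ΔP_B = 8 − 12 = -4.
Midpoints: Q̄_A = 2163.0, P̄_B = 10.00.
ε = (ΔQ_A/Q̄_A)/(ΔP_B/P̄_B) = (-348/2163.0)/(-4/10.00) ≈ 0.40.

0.40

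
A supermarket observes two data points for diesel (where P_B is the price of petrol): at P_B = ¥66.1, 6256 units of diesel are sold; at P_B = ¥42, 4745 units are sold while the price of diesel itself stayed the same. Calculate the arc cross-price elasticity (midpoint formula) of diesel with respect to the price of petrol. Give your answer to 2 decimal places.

ΔQ_A = 4745 − 6256 = -1511; ΔP_B = 42 − 66.1 = -24.1.
Midpoints: Q̄_A = 5500.5, P̄_B = 54.05.
ε = (ΔQ_A/Q̄_A)/(ΔP_B/P̄_B) = (-1511/5500.5)/(-24.1/54.05) ≈ 0.62.
ε > 0: diesel and petrol are substitutes.

0.62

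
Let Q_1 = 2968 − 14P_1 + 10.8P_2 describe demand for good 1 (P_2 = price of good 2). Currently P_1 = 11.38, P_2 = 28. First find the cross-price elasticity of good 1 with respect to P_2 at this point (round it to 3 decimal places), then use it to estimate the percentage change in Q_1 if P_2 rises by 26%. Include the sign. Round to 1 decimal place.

At P_1 = 11.38, P_2 = 28: Q_1 = 3111.08.
∂Q_1/∂P_2 = 10.8.
ε = (∂Q_1/∂P_2)(P_2/Q_1) = 10.8000 × 28/3111.08 ≈ 0.097.
%ΔQ_1 ≈ ε × %ΔP_2 = 0.097 × (26%) = 2.5%.

2.5%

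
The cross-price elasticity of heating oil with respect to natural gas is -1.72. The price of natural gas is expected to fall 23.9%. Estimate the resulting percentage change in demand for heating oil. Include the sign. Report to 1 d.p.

%ΔQ ≈ ε × %ΔP of natural gas = -1.72 × (-23.9%) = 41.1%.

41.1%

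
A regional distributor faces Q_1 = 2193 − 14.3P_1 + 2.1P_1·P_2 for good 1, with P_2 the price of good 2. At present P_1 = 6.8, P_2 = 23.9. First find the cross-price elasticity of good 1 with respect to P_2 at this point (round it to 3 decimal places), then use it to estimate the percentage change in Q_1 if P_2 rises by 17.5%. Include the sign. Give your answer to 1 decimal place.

2.5%

At P_1 = 6.8, P_2 = 23.9: Q_1 = 2437.052.
∂Q_1/∂P_2 = 2.1P_1 = 14.2800.
ε = (∂Q_1/∂P_2)(P_2/Q_1) = 14.2800 × 23.9/2437.052 ≈ 0.140.
%ΔQ_1 ≈ ε × %ΔP_2 = 0.140 × (17.5%) = 2.5%.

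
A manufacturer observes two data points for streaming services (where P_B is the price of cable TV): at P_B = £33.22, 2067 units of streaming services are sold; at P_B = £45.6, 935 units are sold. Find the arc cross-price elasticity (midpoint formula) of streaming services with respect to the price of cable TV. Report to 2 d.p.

ΔQ_A = 935 − 2067 = -1132; ΔP_B = 45.6 − 33.22 = 12.38.
Midpoints: Q̄_A = 1501.0, P̄_B = 39.41.
ε = (ΔQ_A/Q̄_A)/(ΔP_B/P̄_B) = (-1132/1501.0)/(12.38/39.41) ≈ -2.40.
ε < 0: streaming services and cable TV are complements.

-2.40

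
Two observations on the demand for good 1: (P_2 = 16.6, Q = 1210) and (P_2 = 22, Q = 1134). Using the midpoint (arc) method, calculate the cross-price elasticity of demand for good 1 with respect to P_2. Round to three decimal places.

ΔQ_1 = 1134 − 1210 = -76; ΔP_2 = 22 − 16.6 = 5.4.
Midpoints: Q̄_1 = 1172.0, P̄_2 = 19.30.
ε = (ΔQ_1/Q̄_1)/(ΔP_2/P̄_2) = (-76/1172.0)/(5.4/19.30) ≈ -0.232.
ε < 0: good 1 and good 2 are complements.

-0.232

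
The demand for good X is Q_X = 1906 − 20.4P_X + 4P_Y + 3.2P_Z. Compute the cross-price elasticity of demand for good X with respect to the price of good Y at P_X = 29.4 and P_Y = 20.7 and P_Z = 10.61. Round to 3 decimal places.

0.058

At P_X = 29.4 and P_Y = 20.7 and P_Z = 10.61: Q_X = 1422.992.
∂Q_X/∂P_Y = 4.
ε = (∂Q_X/∂P_Y)(P_Y/Q_X) = 4 × (20.7/1422.992) ≈ 0.058.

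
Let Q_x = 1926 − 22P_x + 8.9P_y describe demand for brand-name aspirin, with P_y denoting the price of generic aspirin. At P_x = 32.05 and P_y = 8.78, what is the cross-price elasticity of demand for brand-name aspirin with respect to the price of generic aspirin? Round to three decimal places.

0.060

At P_x = 32.05 and P_y = 8.78: Q_x = 1299.042.
∂Q_x/∂P_y = 8.9.
ε = (∂Q_x/∂P_y)(P_y/Q_x) = 8.9 × (8.78/1299.042) ≈ 0.060.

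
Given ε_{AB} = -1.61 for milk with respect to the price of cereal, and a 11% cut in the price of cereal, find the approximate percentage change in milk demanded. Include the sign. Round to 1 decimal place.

17.7%

%ΔQ ≈ ε × %ΔP of cereal = -1.61 × (-11%) = 17.7%.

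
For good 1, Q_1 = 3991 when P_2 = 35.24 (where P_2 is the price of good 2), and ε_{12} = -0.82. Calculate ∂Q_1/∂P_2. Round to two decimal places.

-92.87

ε = (∂Q_1/∂P_2)·(P_2/Q_1) ⇒ ∂Q_1/∂P_2 = ε·Q_1/P_2 = -0.82 × 3991/35.24 ≈ -92.87.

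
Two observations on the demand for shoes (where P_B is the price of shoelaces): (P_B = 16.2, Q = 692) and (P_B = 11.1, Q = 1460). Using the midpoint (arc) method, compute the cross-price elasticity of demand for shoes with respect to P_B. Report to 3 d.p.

ΔQ_A = 1460 − 692 = 768; ΔP_B = 11.1 − 16.2 = -5.1.
Midpoints: Q̄_A = 1076.0, P̄_B = 13.65.
ε = (ΔQ_A/Q̄_A)/(ΔP_B/P̄_B) = (768/1076.0)/(-5.1/13.65) ≈ -1.910.

-1.910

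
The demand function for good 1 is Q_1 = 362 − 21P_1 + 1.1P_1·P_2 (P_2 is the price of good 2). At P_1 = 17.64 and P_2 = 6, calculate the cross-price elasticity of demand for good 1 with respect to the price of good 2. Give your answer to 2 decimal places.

1.08

At P_1 = 17.64 and P_2 = 6: Q_1 = 107.984.
∂Q_1/∂P_2 = 1.1P_1 = 1.1(17.64) = 19.4040.
ε = (∂Q_1/∂P_2)(P_2/Q_1) = 19.4040 × (6/107.984) ≈ 1.08.
ε > 0: substitutes.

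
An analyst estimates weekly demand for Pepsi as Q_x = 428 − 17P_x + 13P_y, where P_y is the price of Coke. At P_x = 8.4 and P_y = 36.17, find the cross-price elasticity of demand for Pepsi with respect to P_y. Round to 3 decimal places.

At P_x = 8.4 and P_y = 36.17: Q_x = 755.41.
∂Q_x/∂P_y = 13.
ε = (∂Q_x/∂P_y)(P_y/Q_x) = 13 × (36.17/755.41) ≈ 0.622.
Since ε > 0, Pepsi and Coke are substitutes.

0.622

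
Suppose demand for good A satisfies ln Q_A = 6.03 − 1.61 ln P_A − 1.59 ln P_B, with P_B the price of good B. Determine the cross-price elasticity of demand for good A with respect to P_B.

-1.59

In a log-linear (constant-elasticity) demand function, the coefficient on ln P_B is the cross-price elasticity.
ε = -1.59. Negative, so good A and good B are complements.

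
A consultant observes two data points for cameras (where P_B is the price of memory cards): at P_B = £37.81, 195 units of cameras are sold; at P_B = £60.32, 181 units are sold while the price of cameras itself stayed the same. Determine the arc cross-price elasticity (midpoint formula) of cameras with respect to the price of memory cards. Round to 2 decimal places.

-0.16

ΔQ_A = 181 − 195 = -14; ΔP_B = 60.32 − 37.81 = 22.51.
Midpoints: Q̄_A = 188.0, P̄_B = 49.06.
ε = (ΔQ_A/Q̄_A)/(ΔP_B/P̄_B) = (-14/188.0)/(22.51/49.06) ≈ -0.16.
ε < 0: cameras and memory cards are complements.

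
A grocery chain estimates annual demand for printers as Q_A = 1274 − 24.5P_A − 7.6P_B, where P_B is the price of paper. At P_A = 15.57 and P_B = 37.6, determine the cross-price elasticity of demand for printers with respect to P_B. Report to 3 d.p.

At P_A = 15.57 and P_B = 37.6: Q_A = 606.775.
∂Q_A/∂P_B = -7.6.
ε = (∂Q_A/∂P_B)(P_B/Q_A) = -7.6 × (37.6/606.775) ≈ -0.471.

-0.471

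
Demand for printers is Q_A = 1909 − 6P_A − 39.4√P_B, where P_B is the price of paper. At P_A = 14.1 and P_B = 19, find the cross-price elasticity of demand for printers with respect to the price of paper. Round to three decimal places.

At P_A = 14.1 and P_B = 19: Q_A = 1652.659.
∂Q_A/∂P_B = -39.4/(2√P_B) = -39.4/(2√19) = -4.5195.
ε = (∂Q_A/∂P_B)(P_B/Q_A) = -4.5195 × (19/1652.659) ≈ -0.052.
ε < 0: complements.

-0.052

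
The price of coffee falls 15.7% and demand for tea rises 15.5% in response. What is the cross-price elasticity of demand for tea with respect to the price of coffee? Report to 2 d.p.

-0.99

ε = (%ΔQ of tea) / (%ΔP of coffee) = (15.5%) / (-15.7%) ≈ -0.99.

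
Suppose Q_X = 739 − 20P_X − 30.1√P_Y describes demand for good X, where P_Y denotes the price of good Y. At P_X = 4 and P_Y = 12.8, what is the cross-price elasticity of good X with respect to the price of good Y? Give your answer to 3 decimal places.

At P_X = 4 and P_Y = 12.8: Q_X = 551.311.
∂Q_X/∂P_Y = -30.1/(2√P_Y) = -30.1/(2√12.8) = -4.2066.
ε = (∂Q_X/∂P_Y)(P_Y/Q_X) = -4.2066 × (12.8/551.311) ≈ -0.098.

-0.098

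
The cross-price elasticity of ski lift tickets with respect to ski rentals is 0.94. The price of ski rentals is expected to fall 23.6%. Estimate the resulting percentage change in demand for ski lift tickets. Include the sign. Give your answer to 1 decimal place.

%ΔQ ≈ ε × %ΔP of ski rentals = 0.94 × (-23.6%) = -22.2%.

-22.2%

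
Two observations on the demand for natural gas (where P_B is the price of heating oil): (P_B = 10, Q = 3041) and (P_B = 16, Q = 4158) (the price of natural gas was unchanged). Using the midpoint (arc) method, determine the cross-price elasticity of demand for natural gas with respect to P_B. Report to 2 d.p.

0.67

ΔQ_A = 4158 − 3041 = 1117; ΔP_B = 16 − 10 = 6.
Midpoints: Q̄_A = 3599.5, P̄_B = 13.00.
ε = (ΔQ_A/Q̄_A)/(ΔP_B/P̄_B) = (1117/3599.5)/(6/13.00) ≈ 0.67.
ε > 0: natural gas and heating oil are substitutes.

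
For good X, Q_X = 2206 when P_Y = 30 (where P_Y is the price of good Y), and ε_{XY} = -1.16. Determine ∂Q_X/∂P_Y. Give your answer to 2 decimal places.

ε = (∂Q_X/∂P_Y)·(P_Y/Q_X) ⇒ ∂Q_X/∂P_Y = ε·Q_X/P_Y = -1.16 × 2206/30 ≈ -85.30.

-85.30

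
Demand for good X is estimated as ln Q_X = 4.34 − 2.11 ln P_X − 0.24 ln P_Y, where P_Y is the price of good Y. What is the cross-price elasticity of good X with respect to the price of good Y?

-0.24

In a log-linear (constant-elasticity) demand function, the coefficient on ln P_Y is the cross-price elasticity.
ε = -0.24. Negative, so good X and good Y are complements.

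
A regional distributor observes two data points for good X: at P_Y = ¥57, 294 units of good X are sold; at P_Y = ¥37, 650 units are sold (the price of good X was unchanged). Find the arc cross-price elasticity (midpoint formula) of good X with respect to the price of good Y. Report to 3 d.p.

-1.772

ΔQ_X = 650 − 294 = 356; ΔP_Y = 37 − 57 = -20.
Midpoints: Q̄_X = 472.0, P̄_Y = 47.00.
ε = (ΔQ_X/Q̄_X)/(ΔP_Y/P̄_Y) = (356/472.0)/(-20/47.00) ≈ -1.772.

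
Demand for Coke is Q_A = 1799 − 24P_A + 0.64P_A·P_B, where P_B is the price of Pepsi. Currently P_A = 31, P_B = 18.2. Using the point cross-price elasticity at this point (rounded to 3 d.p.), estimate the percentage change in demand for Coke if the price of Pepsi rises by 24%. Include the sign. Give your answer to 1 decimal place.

6.1%

At P_A = 31, P_B = 18.2: Q_A = 1416.088.
∂Q_A/∂P_B = 0.64P_A = 19.8400.
ε = (∂Q_A/∂P_B)(P_B/Q_A) = 19.8400 × 18.2/1416.088 ≈ 0.255.
%ΔQ_A ≈ ε × %ΔP_B = 0.255 × (24%) = 6.1%.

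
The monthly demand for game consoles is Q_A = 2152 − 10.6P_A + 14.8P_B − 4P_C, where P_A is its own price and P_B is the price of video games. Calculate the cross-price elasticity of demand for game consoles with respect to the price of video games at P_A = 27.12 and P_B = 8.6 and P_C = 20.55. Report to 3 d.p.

At P_A = 27.12 and P_B = 8.6 and P_C = 20.55: Q_A = 1909.608.
∂Q_A/∂P_B = 14.8.
ε = (∂Q_A/∂P_B)(P_B/Q_A) = 14.8 × (8.6/1909.608) ≈ 0.067.
Since ε > 0, game consoles and video games are substitutes.

0.067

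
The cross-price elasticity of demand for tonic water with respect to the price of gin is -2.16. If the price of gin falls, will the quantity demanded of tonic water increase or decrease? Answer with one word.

ε < 0 and the price of gin falls, so the quantity of tonic water moves in the opposite direction: it increases.

increase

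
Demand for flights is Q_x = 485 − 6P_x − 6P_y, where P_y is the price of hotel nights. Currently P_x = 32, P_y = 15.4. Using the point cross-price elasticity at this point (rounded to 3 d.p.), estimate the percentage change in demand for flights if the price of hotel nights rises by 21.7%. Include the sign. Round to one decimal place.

At P_x = 32, P_y = 15.4: Q_x = 200.6.
∂Q_x/∂P_y = -6.
ε = (∂Q_x/∂P_y)(P_y/Q_x) = -6.0000 × 15.4/200.6 ≈ -0.461.
%ΔQ_x ≈ ε × %ΔP_y = -0.461 × (21.7%) = -10.0%.

-10.0%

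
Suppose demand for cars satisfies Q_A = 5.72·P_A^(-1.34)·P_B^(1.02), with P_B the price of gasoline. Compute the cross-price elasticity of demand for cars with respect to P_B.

In a log-linear (constant-elasticity) demand function, the coefficient on the exponent of P_B is the cross-price elasticity.
ε = 1.02. Positive, so cars and gasoline are substitutes.

1.02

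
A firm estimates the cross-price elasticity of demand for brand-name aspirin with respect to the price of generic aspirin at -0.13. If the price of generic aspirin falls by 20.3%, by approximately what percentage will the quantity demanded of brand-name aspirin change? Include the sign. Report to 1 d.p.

%ΔQ ≈ ε × %ΔP of generic aspirin = -0.13 × (-20.3%) = 2.6%.
Demand for brand-name aspirin rises by about 2.6%.

2.6%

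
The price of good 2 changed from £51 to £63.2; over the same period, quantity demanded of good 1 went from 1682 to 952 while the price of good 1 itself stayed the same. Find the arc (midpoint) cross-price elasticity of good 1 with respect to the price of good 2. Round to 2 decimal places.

-2.59

ΔQ_1 = 952 − 1682 = -730; ΔP_2 = 63.2 − 51 = 12.2.
Midpoints: Q̄_1 = 1317.0, P̄_2 = 57.10.
ε = (ΔQ_1/Q̄_1)/(ΔP_2/P̄_2) = (-730/1317.0)/(12.2/57.10) ≈ -2.59.
ε < 0: good 1 and good 2 are complements.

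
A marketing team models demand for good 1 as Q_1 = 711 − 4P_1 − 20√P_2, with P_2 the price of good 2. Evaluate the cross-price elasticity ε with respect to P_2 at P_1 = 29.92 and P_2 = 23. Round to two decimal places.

At P_1 = 29.92 and P_2 = 23: Q_1 = 495.403.
∂Q_1/∂P_2 = -20/(2√P_2) = -20/(2√23) = -2.0851.
ε = (∂Q_1/∂P_2)(P_2/Q_1) = -2.0851 × (23/495.403) ≈ -0.10.
ε < 0: complements.

-0.10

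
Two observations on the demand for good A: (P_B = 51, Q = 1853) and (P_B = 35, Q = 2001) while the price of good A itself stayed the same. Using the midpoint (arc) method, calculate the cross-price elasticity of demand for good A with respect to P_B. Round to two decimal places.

-0.21

ΔQ_A = 2001 − 1853 = 148; ΔP_B = 35 − 51 = -16.
Midpoints: Q̄_A = 1927.0, P̄_B = 43.00.
ε = (ΔQ_A/Q̄_A)/(ΔP_B/P̄_B) = (148/1927.0)/(-16/43.00) ≈ -0.21.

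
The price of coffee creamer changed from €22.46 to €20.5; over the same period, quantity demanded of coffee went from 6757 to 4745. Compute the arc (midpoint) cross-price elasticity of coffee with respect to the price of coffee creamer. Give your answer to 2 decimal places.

3.83

ΔQ_A = 4745 − 6757 = -2012; ΔP_B = 20.5 − 22.46 = -1.96.
Midpoints: Q̄_A = 5751.0, P̄_B = 21.48.
ε = (ΔQ_A/Q̄_A)/(ΔP_B/P̄_B) = (-2012/5751.0)/(-1.96/21.48) ≈ 3.83.
ε > 0: coffee and coffee creamer are substitutes.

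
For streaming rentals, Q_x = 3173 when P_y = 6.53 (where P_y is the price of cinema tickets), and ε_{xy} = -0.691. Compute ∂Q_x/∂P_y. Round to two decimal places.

ε = (∂Q_x/∂P_y)·(P_y/Q_x) ⇒ ∂Q_x/∂P_y = ε·Q_x/P_y = -0.691 × 3173/6.53 ≈ -335.76.

-335.76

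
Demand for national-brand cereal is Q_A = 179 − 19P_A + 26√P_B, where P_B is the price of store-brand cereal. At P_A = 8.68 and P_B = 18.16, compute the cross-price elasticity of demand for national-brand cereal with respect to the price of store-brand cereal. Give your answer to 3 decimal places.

0.444

At P_A = 8.68 and P_B = 18.16: Q_A = 124.878.
∂Q_A/∂P_B = 26/(2√P_B) = 26/(2√18.16) = 3.0506.
ε = (∂Q_A/∂P_B)(P_B/Q_A) = 3.0506 × (18.16/124.878) ≈ 0.444.
ε > 0: substitutes.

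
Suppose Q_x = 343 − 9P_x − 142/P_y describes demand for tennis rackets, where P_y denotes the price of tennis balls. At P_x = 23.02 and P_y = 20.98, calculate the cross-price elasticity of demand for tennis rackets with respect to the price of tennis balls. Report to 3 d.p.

0.052

At P_x = 23.02 and P_y = 20.98: Q_x = 129.052.
∂Q_x/∂P_y = 142/P_y² = 0.3226.
ε = (∂Q_x/∂P_y)(P_y/Q_x) = 0.3226 × (20.98/129.052) ≈ 0.052.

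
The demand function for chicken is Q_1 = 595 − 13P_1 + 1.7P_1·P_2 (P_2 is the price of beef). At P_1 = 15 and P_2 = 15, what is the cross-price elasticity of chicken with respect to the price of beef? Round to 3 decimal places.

At P_1 = 15 and P_2 = 15: Q_1 = 782.5.
∂Q_1/∂P_2 = 1.7P_1 = 1.7(15) = 25.5000.
ε = (∂Q_1/∂P_2)(P_2/Q_1) = 25.5000 × (15/782.5) ≈ 0.489.

0.489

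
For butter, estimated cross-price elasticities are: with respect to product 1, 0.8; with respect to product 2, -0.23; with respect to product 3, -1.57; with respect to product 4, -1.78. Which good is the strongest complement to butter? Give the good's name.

Complements have ε < 0. The most negative value is -1.78 (product 4).

product 4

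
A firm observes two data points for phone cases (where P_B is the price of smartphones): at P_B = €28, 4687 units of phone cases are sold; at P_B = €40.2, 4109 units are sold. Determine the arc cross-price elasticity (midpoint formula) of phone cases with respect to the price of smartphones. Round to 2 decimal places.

-0.37

ΔQ_A = 4109 − 4687 = -578; ΔP_B = 40.2 − 28 = 12.2.
Midpoints: Q̄_A = 4398.0, P̄_B = 34.10.
ε = (ΔQ_A/Q̄_A)/(ΔP_B/P̄_B) = (-578/4398.0)/(12.2/34.10) ≈ -0.37.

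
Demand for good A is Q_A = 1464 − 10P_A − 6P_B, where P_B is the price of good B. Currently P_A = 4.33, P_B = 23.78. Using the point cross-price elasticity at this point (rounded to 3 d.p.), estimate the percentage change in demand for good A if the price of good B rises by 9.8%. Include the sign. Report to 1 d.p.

At P_A = 4.33, P_B = 23.78: Q_A = 1278.02.
∂Q_A/∂P_B = -6.
ε = (∂Q_A/∂P_B)(P_B/Q_A) = -6.0000 × 23.78/1278.02 ≈ -0.112.
%ΔQ_A ≈ ε × %ΔP_B = -0.112 × (9.8%) = -1.1%.

-1.1%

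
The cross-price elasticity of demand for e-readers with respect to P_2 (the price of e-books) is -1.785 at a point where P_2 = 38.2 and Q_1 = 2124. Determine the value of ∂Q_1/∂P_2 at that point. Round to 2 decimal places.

-99.25

ε = (∂Q_1/∂P_2)·(P_2/Q_1) ⇒ ∂Q_1/∂P_2 = ε·Q_1/P_2 = -1.785 × 2124/38.2 ≈ -99.25.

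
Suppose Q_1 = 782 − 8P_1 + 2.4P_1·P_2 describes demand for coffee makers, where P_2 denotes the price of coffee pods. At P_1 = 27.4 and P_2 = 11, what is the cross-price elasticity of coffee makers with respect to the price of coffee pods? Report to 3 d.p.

0.562

At P_1 = 27.4 and P_2 = 11: Q_1 = 1286.16.
∂Q_1/∂P_2 = 2.4P_1 = 2.4(27.4) = 65.7600.
ε = (∂Q_1/∂P_2)(P_2/Q_1) = 65.7600 × (11/1286.16) ≈ 0.562.
ε > 0: substitutes.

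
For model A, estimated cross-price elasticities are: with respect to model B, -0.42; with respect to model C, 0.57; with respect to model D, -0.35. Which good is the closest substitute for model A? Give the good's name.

model C

Substitutes have ε > 0. Among the positive values, 0.57 (model C) is largest.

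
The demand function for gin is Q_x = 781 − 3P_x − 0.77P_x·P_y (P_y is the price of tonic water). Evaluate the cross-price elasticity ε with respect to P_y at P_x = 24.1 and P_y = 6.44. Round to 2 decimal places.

At P_x = 24.1 and P_y = 6.44: Q_x = 589.193.
∂Q_x/∂P_y = -0.77P_x = -0.77(24.1) = -18.5570.
ε = (∂Q_x/∂P_y)(P_y/Q_x) = -18.5570 × (6.44/589.193) ≈ -0.20.
ε < 0: complements.

-0.20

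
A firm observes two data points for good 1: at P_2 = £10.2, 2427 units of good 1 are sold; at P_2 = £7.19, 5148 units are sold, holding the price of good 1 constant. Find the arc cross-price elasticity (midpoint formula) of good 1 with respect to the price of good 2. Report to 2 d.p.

-2.08

ΔQ_1 = 5148 − 2427 = 2721; ΔP_2 = 7.19 − 10.2 = -3.01.
Midpoints: Q̄_1 = 3787.5, P̄_2 = 8.70.
ε = (ΔQ_1/Q̄_1)/(ΔP_2/P̄_2) = (2721/3787.5)/(-3.01/8.70) ≈ -2.08.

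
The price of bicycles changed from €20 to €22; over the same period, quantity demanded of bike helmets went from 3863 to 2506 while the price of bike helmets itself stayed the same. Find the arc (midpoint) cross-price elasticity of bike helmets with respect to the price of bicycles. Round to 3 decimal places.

ΔQ_A = 2506 − 3863 = -1357; ΔP_B = 22 − 20 = 2.
Midpoints: Q̄_A = 3184.5, P̄_B = 21.00.
ε = (ΔQ_A/Q̄_A)/(ΔP_B/P̄_B) = (-1357/3184.5)/(2/21.00) ≈ -4.474.
ε < 0: bike helmets and bicycles are complements.

-4.474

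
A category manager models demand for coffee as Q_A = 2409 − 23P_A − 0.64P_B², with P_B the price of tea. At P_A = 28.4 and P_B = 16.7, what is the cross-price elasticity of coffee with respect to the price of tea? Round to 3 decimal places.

At P_A = 28.4 and P_B = 16.7: Q_A = 1577.310.
∂Q_A/∂P_B = -1.28P_B = -1.28(16.7) = -21.3760.
ε = (∂Q_A/∂P_B)(P_B/Q_A) = -21.3760 × (16.7/1577.310) ≈ -0.226.

-0.226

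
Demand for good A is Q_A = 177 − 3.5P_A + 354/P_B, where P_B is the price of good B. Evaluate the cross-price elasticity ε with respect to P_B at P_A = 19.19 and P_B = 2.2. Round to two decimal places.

At P_A = 19.19 and P_B = 2.2: Q_A = 270.744.
∂Q_A/∂P_B = −354/P_B² = -73.1405.
ε = (∂Q_A/∂P_B)(P_B/Q_A) = -73.1405 × (2.2/270.744) ≈ -0.59.

-0.59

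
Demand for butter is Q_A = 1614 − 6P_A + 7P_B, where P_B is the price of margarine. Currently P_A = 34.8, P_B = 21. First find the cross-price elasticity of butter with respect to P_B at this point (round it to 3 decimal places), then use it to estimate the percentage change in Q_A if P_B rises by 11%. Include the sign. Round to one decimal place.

At P_A = 34.8, P_B = 21: Q_A = 1552.2.
∂Q_A/∂P_B = 7.
ε = (∂Q_A/∂P_B)(P_B/Q_A) = 7.0000 × 21/1552.2 ≈ 0.095.
%ΔQ_A ≈ ε × %ΔP_B = 0.095 × (11%) = 1.0%.

1.0%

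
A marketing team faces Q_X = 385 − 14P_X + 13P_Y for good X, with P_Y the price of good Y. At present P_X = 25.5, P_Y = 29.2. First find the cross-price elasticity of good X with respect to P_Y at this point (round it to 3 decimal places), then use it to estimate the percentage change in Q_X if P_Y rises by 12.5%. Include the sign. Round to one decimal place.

At P_X = 25.5, P_Y = 29.2: Q_X = 407.6.
∂Q_X/∂P_Y = 13.
ε = (∂Q_X/∂P_Y)(P_Y/Q_X) = 13.0000 × 29.2/407.6 ≈ 0.931.
%ΔQ_X ≈ ε × %ΔP_Y = 0.931 × (12.5%) = 11.6%.

11.6%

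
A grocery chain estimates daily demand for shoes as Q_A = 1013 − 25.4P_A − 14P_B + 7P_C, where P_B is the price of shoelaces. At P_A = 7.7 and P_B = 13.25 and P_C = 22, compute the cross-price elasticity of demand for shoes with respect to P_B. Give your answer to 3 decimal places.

At P_A = 7.7 and P_B = 13.25 and P_C = 22: Q_A = 785.92.
∂Q_A/∂P_B = -14.
ε = (∂Q_A/∂P_B)(P_B/Q_A) = -14 × (13.25/785.92) ≈ -0.236.
Since ε < 0, shoes and shoelaces are complements.

-0.236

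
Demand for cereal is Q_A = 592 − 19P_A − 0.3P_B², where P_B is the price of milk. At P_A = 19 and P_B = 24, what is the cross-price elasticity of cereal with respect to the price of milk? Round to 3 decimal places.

At P_A = 19 and P_B = 24: Q_A = 58.2.
∂Q_A/∂P_B = -0.6P_B = -0.6(24) = -14.4000.
ε = (∂Q_A/∂P_B)(P_B/Q_A) = -14.4000 × (24/58.2) ≈ -5.938.

-5.938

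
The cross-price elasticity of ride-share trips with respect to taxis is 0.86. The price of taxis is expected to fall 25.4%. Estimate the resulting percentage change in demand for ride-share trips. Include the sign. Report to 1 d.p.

%ΔQ ≈ ε × %ΔP of taxis = 0.86 × (-25.4%) = -21.8%.

-21.8%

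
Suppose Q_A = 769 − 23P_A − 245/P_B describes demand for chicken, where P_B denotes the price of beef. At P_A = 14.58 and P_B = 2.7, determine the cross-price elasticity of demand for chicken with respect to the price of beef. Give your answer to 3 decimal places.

At P_A = 14.58 and P_B = 2.7: Q_A = 342.919.
∂Q_A/∂P_B = 245/P_B² = 33.6077.
ε = (∂Q_A/∂P_B)(P_B/Q_A) = 33.6077 × (2.7/342.919) ≈ 0.265.
ε > 0: substitutes.

0.265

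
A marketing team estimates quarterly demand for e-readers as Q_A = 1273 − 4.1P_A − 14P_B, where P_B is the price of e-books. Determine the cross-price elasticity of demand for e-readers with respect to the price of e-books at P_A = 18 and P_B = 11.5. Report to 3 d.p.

At P_A = 18 and P_B = 11.5: Q_A = 1038.2.
∂Q_A/∂P_B = -14.
ε = (∂Q_A/∂P_B)(P_B/Q_A) = -14 × (11.5/1038.2) ≈ -0.155.
Since ε < 0, e-readers and e-books are complements.

-0.155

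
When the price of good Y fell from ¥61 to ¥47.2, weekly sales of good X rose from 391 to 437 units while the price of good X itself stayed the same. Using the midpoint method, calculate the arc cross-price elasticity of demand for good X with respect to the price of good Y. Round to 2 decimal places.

-0.44

ΔQ_X = 437 − 391 = 46; ΔP_Y = 47.2 − 61 = -13.8.
Midpoints: Q̄_X = 414.0, P̄_Y = 54.10.
ε = (ΔQ_X/Q̄_X)/(ΔP_Y/P̄_Y) = (46/414.0)/(-13.8/54.10) ≈ -0.44.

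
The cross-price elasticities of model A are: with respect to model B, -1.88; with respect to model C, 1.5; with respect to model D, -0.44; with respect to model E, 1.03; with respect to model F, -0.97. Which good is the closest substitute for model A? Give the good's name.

model C

Substitutes have ε > 0. Among the positive values, 1.5 (model C) is largest.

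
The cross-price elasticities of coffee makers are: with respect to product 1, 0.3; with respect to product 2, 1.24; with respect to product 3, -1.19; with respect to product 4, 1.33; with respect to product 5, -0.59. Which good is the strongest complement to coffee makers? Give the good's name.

Complements have ε < 0. The most negative value is -1.19 (product 3).

product 3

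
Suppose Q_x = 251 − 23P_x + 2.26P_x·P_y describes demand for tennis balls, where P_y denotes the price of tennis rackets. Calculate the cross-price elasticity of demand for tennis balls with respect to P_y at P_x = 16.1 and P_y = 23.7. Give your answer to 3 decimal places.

At P_x = 16.1 and P_y = 23.7: Q_x = 743.048.
∂Q_x/∂P_y = 2.26P_x = 2.26(16.1) = 36.3860.
ε = (∂Q_x/∂P_y)(P_y/Q_x) = 36.3860 × (23.7/743.048) ≈ 1.161.

1.161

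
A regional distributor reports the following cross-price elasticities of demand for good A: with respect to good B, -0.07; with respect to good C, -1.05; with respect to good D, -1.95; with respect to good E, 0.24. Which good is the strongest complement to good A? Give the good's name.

good D

Complements have ε < 0. The most negative value is -1.95 (good D).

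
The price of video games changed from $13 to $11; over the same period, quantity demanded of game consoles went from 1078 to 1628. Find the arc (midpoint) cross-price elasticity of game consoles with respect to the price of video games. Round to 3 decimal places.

ΔQ_A = 1628 − 1078 = 550; ΔP_B = 11 − 13 = -2.
Midpoints: Q̄_A = 1353.0, P̄_B = 12.00.
ε = (ΔQ_A/Q̄_A)/(ΔP_B/P̄_B) = (550/1353.0)/(-2/12.00) ≈ -2.439.

-2.439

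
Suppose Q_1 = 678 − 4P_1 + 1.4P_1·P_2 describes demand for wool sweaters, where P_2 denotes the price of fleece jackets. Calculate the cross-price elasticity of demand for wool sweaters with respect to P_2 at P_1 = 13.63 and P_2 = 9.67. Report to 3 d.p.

At P_1 = 13.63 and P_2 = 9.67: Q_1 = 808.003.
∂Q_1/∂P_2 = 1.4P_1 = 1.4(13.63) = 19.0820.
ε = (∂Q_1/∂P_2)(P_2/Q_1) = 19.0820 × (9.67/808.003) ≈ 0.228.

0.228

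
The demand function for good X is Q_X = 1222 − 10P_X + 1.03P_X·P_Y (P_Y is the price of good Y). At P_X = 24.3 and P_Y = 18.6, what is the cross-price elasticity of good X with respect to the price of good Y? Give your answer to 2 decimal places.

0.32

At P_X = 24.3 and P_Y = 18.6: Q_X = 1444.539.
∂Q_X/∂P_Y = 1.03P_X = 1.03(24.3) = 25.0290.
ε = (∂Q_X/∂P_Y)(P_Y/Q_X) = 25.0290 × (18.6/1444.539) ≈ 0.32.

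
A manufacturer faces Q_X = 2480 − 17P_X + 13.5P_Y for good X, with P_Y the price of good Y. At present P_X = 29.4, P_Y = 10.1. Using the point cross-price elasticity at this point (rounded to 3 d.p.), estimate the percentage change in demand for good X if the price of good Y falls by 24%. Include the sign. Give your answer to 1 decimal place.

At P_X = 29.4, P_Y = 10.1: Q_X = 2116.55.
∂Q_X/∂P_Y = 13.5.
ε = (∂Q_X/∂P_Y)(P_Y/Q_X) = 13.5000 × 10.1/2116.55 ≈ 0.064.
%ΔQ_X ≈ ε × %ΔP_Y = 0.064 × (-24%) = -1.5%.

-1.5%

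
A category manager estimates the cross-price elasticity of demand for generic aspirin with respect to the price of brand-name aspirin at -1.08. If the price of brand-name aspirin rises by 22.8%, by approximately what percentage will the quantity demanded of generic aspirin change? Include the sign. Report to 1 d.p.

-24.6%

%ΔQ ≈ ε × %ΔP of brand-name aspirin = -1.08 × (22.8%) = -24.6%.
Demand for generic aspirin falls by about 24.6%.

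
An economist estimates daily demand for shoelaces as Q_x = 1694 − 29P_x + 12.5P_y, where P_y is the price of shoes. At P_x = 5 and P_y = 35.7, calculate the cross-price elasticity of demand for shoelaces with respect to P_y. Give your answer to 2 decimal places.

At P_x = 5 and P_y = 35.7: Q_x = 1995.25.
∂Q_x/∂P_y = 12.5.
ε = (∂Q_x/∂P_y)(P_y/Q_x) = 12.5 × (35.7/1995.25) ≈ 0.22.
Since ε > 0, shoelaces and shoes are substitutes.

0.22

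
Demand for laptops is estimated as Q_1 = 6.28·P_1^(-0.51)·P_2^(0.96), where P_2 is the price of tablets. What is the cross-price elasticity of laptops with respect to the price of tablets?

In a log-linear (constant-elasticity) demand function, the coefficient on the exponent of P_2 is the cross-price elasticity.
ε = 0.96. Positive, so laptops and tablets are substitutes.

0.96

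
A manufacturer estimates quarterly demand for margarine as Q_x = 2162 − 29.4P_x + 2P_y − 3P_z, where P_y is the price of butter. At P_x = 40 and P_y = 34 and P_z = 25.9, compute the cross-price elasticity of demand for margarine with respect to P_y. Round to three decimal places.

0.070

At P_x = 40 and P_y = 34 and P_z = 25.9: Q_x = 976.3.
∂Q_x/∂P_y = 2.
ε = (∂Q_x/∂P_y)(P_y/Q_x) = 2 × (34/976.3) ≈ 0.070.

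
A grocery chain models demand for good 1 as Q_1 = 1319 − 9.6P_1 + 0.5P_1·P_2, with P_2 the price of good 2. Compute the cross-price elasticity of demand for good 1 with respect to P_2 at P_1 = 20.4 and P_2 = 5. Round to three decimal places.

At P_1 = 20.4 and P_2 = 5: Q_1 = 1174.16.
∂Q_1/∂P_2 = 0.5P_1 = 0.5(20.4) = 10.2000.
ε = (∂Q_1/∂P_2)(P_2/Q_1) = 10.2000 × (5/1174.16) ≈ 0.043.

0.043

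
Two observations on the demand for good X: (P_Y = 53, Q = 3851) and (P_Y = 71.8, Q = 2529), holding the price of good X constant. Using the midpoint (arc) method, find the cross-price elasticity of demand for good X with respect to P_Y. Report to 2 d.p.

-1.38

ΔQ_X = 2529 − 3851 = -1322; ΔP_Y = 71.8 − 53 = 18.8.
Midpoints: Q̄_X = 3190.0, P̄_Y = 62.40.
ε = (ΔQ_X/Q̄_X)/(ΔP_Y/P̄_Y) = (-1322/3190.0)/(18.8/62.40) ≈ -1.38.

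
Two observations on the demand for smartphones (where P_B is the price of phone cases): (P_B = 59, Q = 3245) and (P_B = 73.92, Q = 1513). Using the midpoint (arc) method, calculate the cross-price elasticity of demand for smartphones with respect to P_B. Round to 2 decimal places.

ΔQ_A = 1513 − 3245 = -1732; ΔP_B = 73.92 − 59 = 14.92.
Midpoints: Q̄_A = 2379.0, P̄_B = 66.46.
ε = (ΔQ_A/Q̄_A)/(ΔP_B/P̄_B) = (-1732/2379.0)/(14.92/66.46) ≈ -3.24.

-3.24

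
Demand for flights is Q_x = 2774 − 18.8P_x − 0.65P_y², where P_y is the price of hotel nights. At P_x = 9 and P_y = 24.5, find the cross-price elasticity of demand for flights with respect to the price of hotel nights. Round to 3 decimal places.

At P_x = 9 and P_y = 24.5: Q_x = 2214.638.
∂Q_x/∂P_y = -1.3P_y = -1.3(24.5) = -31.8500.
ε = (∂Q_x/∂P_y)(P_y/Q_x) = -31.8500 × (24.5/2214.638) ≈ -0.352.

-0.352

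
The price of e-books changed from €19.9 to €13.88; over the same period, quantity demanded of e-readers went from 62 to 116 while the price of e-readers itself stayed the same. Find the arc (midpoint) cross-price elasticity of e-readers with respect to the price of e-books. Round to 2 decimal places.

-1.70

ΔQ_A = 116 − 62 = 54; ΔP_B = 13.88 − 19.9 = -6.02.
Midpoints: Q̄_A = 89.0, P̄_B = 16.89.
ε = (ΔQ_A/Q̄_A)/(ΔP_B/P̄_B) = (54/89.0)/(-6.02/16.89) ≈ -1.70.
ε < 0: e-readers and e-books are complements.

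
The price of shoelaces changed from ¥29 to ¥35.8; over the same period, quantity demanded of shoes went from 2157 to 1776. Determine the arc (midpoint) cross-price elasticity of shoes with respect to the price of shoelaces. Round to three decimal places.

-0.923

ΔQ_A = 1776 − 2157 = -381; ΔP_B = 35.8 − 29 = 6.8.
Midpoints: Q̄_A = 1966.5, P̄_B = 32.40.
ε = (ΔQ_A/Q̄_A)/(ΔP_B/P̄_B) = (-381/1966.5)/(6.8/32.40) ≈ -0.923.
ε < 0: shoes and shoelaces are complements.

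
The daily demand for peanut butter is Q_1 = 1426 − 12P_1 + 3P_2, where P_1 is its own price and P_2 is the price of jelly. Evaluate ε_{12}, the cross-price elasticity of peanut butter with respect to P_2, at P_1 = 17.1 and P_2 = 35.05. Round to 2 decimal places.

0.08

At P_1 = 17.1 and P_2 = 35.05: Q_1 = 1325.95.
∂Q_1/∂P_2 = 3.
ε = (∂Q_1/∂P_2)(P_2/Q_1) = 3 × (35.05/1325.95) ≈ 0.08.
Since ε > 0, peanut butter and jelly are substitutes.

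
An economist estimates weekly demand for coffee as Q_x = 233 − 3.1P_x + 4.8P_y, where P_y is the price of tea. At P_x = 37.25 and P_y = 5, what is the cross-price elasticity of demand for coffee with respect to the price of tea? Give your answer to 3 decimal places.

At P_x = 37.25 and P_y = 5: Q_x = 141.525.
∂Q_x/∂P_y = 4.8.
ε = (∂Q_x/∂P_y)(P_y/Q_x) = 4.8 × (5/141.525) ≈ 0.170.

0.170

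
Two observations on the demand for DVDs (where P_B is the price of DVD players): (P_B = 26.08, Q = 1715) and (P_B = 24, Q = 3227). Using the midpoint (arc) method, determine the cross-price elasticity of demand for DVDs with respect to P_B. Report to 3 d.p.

ΔQ_A = 3227 − 1715 = 1512; ΔP_B = 24 − 26.08 = -2.08.
Midpoints: Q̄_A = 2471.0, P̄_B = 25.04.
ε = (ΔQ_A/Q̄_A)/(ΔP_B/P̄_B) = (1512/2471.0)/(-2.08/25.04) ≈ -7.366.

-7.366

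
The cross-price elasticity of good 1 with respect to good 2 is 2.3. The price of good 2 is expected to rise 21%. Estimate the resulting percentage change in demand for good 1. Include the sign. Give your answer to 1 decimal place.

48.3%

%ΔQ ≈ ε × %ΔP of good 2 = 2.3 × (21%) = 48.3%.
Demand for good 1 rises by about 48.3%.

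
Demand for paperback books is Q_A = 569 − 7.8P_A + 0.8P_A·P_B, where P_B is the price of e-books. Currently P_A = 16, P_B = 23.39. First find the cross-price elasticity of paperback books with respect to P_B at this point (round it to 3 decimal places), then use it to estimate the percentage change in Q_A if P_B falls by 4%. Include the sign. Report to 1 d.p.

-1.6%

At P_A = 16, P_B = 23.39: Q_A = 743.592.
∂Q_A/∂P_B = 0.8P_A = 12.8000.
ε = (∂Q_A/∂P_B)(P_B/Q_A) = 12.8000 × 23.39/743.592 ≈ 0.403.
%ΔQ_A ≈ ε × %ΔP_B = 0.403 × (-4%) = -1.6%.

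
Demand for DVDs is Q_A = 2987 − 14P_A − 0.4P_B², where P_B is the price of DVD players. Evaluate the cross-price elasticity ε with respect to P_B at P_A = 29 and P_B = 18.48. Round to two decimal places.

-0.11

At P_A = 29 and P_B = 18.48: Q_A = 2444.396.
∂Q_A/∂P_B = -0.8P_B = -0.8(18.48) = -14.7840.
ε = (∂Q_A/∂P_B)(P_B/Q_A) = -14.7840 × (18.48/2444.396) ≈ -0.11.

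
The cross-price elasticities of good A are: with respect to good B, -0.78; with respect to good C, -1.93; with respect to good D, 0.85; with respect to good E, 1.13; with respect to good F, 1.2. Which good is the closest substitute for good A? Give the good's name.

Substitutes have ε > 0. Among the positive values, 1.2 (good F) is largest.

good F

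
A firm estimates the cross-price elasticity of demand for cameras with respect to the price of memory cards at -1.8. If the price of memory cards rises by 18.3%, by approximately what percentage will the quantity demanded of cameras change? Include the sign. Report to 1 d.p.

%ΔQ ≈ ε × %ΔP of memory cards = -1.8 × (18.3%) = -32.9%.
Demand for cameras falls by about 32.9%.

-32.9%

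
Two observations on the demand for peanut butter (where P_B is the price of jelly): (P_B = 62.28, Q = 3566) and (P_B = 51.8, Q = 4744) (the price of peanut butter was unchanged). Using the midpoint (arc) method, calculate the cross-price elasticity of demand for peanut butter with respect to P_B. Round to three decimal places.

-1.543

ΔQ_A = 4744 − 3566 = 1178; ΔP_B = 51.8 − 62.28 = -10.48.
Midpoints: Q̄_A = 4155.0, P̄_B = 57.04.
ε = (ΔQ_A/Q̄_A)/(ΔP_B/P̄_B) = (1178/4155.0)/(-10.48/57.04) ≈ -1.543.
ε < 0: peanut butter and jelly are complements.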